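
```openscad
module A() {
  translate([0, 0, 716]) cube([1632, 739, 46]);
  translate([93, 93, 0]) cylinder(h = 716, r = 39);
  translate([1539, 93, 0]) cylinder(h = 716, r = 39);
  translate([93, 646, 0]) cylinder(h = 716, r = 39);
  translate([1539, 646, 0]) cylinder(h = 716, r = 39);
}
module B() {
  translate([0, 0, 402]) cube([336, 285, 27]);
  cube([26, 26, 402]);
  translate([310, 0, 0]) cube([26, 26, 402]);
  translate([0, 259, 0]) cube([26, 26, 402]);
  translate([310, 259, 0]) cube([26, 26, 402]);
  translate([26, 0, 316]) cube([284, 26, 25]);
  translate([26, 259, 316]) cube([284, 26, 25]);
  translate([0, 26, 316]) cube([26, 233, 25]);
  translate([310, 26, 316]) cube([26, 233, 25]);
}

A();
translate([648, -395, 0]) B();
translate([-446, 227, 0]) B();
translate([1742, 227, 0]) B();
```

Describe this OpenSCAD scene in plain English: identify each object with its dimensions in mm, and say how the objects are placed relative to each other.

A is a table with a 1632×739 mm rectangular top, 46 mm thick, top surface at z = 762 mm, supported by four round legs of 78 mm diameter, each leg's bounding box inset 54 mm from the nearest pair of top edges, running from the floor.

B is a four-legged stool. The seat is a 336×285×27 mm slab whose top surface is at z = 429 mm; four square legs, each 26×26 mm in cross-section, run from the floor (z = 0) to the underside of the seat, each flush with a corner of the seat. Four stretchers, 26 mm wide and 25 mm tall, connect adjacent legs with their undersides at z = 316 mm, each running between the inner faces of the legs it joins and aligned with the legs' outer faces on the other axis.

Three stools sit around the table at the −y, −x, +x sides.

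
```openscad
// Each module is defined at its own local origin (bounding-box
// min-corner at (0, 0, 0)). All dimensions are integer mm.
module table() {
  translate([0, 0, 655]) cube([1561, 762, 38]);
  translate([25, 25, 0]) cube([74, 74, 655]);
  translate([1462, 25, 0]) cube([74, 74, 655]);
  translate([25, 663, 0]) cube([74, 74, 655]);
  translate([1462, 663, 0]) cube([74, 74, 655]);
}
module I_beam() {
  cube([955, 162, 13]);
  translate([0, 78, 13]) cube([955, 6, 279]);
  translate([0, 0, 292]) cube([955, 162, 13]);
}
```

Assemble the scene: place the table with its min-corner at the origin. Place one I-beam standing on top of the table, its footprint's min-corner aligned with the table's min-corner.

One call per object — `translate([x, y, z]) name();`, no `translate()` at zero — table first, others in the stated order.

table();
translate([0, 0, 693]) I_beam();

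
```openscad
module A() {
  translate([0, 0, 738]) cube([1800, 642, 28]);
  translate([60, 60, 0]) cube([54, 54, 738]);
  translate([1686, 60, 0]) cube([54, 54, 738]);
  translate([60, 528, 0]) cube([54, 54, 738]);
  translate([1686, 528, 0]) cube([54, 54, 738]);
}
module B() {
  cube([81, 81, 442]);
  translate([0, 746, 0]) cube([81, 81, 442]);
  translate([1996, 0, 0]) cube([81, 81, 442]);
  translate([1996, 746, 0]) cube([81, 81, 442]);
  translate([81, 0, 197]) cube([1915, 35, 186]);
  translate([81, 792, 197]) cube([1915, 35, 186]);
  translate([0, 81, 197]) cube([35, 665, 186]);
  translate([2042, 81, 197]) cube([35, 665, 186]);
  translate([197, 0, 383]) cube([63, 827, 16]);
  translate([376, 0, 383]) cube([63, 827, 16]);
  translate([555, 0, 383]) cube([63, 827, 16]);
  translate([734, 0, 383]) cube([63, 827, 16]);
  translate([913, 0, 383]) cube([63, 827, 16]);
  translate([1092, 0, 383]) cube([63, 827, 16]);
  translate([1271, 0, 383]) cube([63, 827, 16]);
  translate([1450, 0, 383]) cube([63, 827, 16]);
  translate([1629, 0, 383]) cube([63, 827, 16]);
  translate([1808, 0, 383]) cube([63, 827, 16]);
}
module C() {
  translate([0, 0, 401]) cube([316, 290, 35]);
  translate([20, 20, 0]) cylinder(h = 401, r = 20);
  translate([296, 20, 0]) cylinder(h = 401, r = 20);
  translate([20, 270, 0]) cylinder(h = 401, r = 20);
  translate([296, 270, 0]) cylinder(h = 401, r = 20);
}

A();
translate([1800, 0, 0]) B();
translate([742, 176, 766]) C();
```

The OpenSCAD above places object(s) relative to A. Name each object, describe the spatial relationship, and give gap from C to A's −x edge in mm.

A is a table. B is a bed frame. C is a stool. The bed frame is against the table's +x side, with their −y faces flush. The stool is on top of the table, centred. The gap from the stool to the table's −x edge is 742 mm.

The stool's min-x is at 742; the table's min-x is 0; gap = 742 mm.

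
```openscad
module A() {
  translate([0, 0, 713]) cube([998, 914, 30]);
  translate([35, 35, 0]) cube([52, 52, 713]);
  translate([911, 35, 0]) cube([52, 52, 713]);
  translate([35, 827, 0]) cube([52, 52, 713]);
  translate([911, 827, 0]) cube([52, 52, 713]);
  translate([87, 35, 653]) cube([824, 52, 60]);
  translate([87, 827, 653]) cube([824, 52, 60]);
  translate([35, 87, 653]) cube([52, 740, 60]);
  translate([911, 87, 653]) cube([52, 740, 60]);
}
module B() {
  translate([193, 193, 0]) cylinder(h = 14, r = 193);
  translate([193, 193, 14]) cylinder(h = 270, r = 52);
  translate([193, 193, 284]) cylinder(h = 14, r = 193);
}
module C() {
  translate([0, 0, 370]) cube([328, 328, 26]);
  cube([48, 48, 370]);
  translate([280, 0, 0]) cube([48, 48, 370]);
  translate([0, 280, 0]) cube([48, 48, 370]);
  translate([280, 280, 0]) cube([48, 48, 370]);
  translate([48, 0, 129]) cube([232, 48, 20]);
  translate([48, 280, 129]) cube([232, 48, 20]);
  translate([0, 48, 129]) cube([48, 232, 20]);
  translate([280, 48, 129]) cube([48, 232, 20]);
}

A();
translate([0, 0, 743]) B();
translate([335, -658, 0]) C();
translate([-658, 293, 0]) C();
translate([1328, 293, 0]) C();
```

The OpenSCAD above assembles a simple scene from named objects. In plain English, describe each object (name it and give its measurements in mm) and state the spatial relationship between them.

A is a table: top 998 mm (x) × 914 mm (y), 30 mm thick, upper face at z = 743 mm, on four 52×52 mm square legs, each inset 35 mm from the nearest pair of top edges, running from z = 0 to the bottom of the top. Four apron rails, 52 mm thick and 60 mm tall, run between adjacent legs with their top edges flush with the underside of the top and their outer faces flush with the legs' outer faces.

B is a spool: two coaxial disc flanges of radius 193 mm and thickness 14 mm, joined by a core cylinder of radius 52 mm and height 270 mm. The lower flange rests on z = 0 and the three cylinders share a vertical axis.

C is a simple wooden stool: a rectangular seat 328 mm (x) by 328 mm (y), 26 mm thick, top face at z = 396 mm, on four square legs, each 48×48 mm in cross-section. The legs rest on z = 0, each flush with a corner of the seat. Four stretchers, 48 mm wide and 20 mm tall, connect adjacent legs with their undersides at z = 129 mm, each running between the inner faces of the legs it joins and aligned with the legs' outer faces on the other axis.

The spool is on top of the table. Three stools sit around the table at the −y, −x, +x sides.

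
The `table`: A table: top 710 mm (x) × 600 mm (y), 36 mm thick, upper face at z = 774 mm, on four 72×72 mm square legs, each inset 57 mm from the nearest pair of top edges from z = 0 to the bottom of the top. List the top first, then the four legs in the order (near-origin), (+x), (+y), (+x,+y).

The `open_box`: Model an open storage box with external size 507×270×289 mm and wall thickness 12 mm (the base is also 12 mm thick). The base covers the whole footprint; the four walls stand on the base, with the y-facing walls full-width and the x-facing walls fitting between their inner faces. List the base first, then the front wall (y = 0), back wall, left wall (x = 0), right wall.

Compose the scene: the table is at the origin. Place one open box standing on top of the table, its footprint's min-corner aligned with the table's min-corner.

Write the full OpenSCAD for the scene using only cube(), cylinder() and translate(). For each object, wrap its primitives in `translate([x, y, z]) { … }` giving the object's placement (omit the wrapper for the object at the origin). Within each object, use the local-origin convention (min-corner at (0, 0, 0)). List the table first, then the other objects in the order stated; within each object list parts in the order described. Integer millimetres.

translate([0, 0, 738]) cube([710, 600, 36]);
translate([57, 57, 0]) cube([72, 72, 738]);
translate([581, 57, 0]) cube([72, 72, 738]);
translate([57, 471, 0]) cube([72, 72, 738]);
translate([581, 471, 0]) cube([72, 72, 738]);
translate([0, 0, 774]) {
  cube([507, 270, 12]);
  translate([0, 0, 12]) cube([507, 12, 277]);
  translate([0, 258, 12]) cube([507, 12, 277]);
  translate([0, 12, 12]) cube([12, 246, 277]);
  translate([495, 12, 12]) cube([12, 246, 277]);
}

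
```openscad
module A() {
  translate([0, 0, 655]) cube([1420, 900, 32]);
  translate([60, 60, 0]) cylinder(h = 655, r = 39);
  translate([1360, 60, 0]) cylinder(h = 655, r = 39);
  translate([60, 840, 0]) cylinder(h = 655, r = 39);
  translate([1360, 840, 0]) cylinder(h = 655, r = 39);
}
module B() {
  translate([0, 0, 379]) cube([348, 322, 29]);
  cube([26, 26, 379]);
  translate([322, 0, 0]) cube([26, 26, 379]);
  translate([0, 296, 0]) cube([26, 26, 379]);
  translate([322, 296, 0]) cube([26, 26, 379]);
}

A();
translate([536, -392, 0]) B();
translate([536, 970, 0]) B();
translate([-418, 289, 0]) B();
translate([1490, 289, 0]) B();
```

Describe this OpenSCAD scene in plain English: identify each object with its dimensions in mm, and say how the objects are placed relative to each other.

A is a rectangular dining table. The top is 1420×900×32 mm with its upper surface at z = 687 mm. It stands on four round legs of 78 mm diameter, each leg's bounding box inset 21 mm from the nearest pair of top edges, running from the floor to the underside of the top.

B is a simple wooden stool: a rectangular seat 348 mm (x) by 322 mm (y), 29 mm thick, top face at z = 408 mm, on four square legs, each 26×26 mm in cross-section. The legs rest on z = 0, each flush with a corner of the seat.

Four stools sit around the table at the −y, +y, −x, +x sides.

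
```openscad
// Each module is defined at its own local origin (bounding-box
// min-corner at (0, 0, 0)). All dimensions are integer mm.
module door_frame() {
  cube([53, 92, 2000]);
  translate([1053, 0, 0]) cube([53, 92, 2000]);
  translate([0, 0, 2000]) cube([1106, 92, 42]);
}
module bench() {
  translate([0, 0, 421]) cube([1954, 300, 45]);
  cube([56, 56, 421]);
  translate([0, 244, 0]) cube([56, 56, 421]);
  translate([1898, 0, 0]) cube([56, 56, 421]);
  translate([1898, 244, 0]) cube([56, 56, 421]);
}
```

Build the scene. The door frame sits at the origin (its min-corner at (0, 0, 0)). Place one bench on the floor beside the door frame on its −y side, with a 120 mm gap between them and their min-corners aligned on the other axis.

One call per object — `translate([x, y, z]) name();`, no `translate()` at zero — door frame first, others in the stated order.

door_frame();
translate([0, -420, 0]) bench();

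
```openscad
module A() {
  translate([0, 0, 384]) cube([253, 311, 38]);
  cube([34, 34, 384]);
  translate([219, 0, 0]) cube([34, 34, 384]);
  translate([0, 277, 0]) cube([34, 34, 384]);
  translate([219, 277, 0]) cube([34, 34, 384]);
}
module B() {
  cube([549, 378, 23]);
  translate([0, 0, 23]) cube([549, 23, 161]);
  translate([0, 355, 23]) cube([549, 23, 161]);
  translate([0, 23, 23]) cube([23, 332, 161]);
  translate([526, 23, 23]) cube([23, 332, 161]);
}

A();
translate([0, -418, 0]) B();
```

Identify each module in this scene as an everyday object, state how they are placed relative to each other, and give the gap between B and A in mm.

The open box's nearest face is 40 mm from the stool's −y face.

A is a stool. B is an open box. The open box is on the floor beside the stool on its −y side. The gap between the open box and the stool is 40 mm.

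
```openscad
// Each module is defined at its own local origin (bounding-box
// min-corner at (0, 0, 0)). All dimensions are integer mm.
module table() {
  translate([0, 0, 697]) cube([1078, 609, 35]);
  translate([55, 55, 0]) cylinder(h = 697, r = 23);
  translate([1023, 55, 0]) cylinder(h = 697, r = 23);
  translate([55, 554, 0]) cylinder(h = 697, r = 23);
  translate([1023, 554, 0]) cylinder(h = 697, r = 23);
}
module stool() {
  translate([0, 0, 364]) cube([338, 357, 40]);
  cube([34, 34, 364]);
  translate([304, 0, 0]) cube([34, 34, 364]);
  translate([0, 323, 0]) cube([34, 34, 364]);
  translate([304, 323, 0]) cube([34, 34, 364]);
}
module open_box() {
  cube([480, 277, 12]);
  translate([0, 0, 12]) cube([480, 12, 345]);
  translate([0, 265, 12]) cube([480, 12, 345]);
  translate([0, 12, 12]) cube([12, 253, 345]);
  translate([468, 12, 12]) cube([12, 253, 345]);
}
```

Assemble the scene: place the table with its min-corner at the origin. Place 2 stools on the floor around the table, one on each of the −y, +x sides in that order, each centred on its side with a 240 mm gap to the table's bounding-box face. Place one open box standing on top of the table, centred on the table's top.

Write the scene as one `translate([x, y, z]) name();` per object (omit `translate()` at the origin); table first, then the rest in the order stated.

table();
translate([370, -597, 0]) stool();
translate([1318, 126, 0]) stool();
translate([299, 166, 732]) open_box();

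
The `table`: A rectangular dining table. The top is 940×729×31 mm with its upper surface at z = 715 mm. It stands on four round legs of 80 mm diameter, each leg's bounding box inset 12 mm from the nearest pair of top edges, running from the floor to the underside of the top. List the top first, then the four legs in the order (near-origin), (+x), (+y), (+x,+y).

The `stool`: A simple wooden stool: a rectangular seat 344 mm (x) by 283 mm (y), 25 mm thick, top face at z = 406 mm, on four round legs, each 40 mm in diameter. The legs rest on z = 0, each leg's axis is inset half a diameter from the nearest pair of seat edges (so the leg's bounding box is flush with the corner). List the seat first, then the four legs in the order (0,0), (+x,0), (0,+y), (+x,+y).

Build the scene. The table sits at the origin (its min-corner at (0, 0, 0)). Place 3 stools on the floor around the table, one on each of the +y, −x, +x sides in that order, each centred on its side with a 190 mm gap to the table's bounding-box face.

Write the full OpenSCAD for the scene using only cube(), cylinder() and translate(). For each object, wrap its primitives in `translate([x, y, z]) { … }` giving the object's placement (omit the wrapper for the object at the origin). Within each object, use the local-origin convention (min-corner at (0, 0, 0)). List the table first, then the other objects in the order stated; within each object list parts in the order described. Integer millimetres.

translate([0, 0, 684]) cube([940, 729, 31]);
translate([52, 52, 0]) cylinder(h = 684, r = 40);
translate([888, 52, 0]) cylinder(h = 684, r = 40);
translate([52, 677, 0]) cylinder(h = 684, r = 40);
translate([888, 677, 0]) cylinder(h = 684, r = 40);
translate([298, 919, 0]) {
  translate([0, 0, 381]) cube([344, 283, 25]);
  translate([20, 20, 0]) cylinder(h = 381, r = 20);
  translate([324, 20, 0]) cylinder(h = 381, r = 20);
  translate([20, 263, 0]) cylinder(h = 381, r = 20);
  translate([324, 263, 0]) cylinder(h = 381, r = 20);
}
translate([-534, 223, 0]) {
  translate([0, 0, 381]) cube([344, 283, 25]);
  translate([20, 20, 0]) cylinder(h = 381, r = 20);
  translate([324, 20, 0]) cylinder(h = 381, r = 20);
  translate([20, 263, 0]) cylinder(h = 381, r = 20);
  translate([324, 263, 0]) cylinder(h = 381, r = 20);
}
translate([1130, 223, 0]) {
  translate([0, 0, 381]) cube([344, 283, 25]);
  translate([20, 20, 0]) cylinder(h = 381, r = 20);
  translate([324, 20, 0]) cylinder(h = 381, r = 20);
  translate([20, 263, 0]) cylinder(h = 381, r = 20);
  translate([324, 263, 0]) cylinder(h = 381, r = 20);
}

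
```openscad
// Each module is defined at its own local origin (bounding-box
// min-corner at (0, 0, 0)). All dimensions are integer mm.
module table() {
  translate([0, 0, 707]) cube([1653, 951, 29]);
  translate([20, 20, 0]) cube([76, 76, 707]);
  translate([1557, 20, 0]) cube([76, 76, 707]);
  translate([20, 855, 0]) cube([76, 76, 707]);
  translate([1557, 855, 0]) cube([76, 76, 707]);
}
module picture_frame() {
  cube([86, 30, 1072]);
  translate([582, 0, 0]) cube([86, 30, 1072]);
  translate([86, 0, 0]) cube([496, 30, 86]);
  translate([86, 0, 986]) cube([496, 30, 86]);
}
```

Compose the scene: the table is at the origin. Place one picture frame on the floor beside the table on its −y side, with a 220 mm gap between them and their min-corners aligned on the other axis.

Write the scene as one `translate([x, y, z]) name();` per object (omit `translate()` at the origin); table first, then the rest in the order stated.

table();
translate([0, -250, 0]) picture_frame();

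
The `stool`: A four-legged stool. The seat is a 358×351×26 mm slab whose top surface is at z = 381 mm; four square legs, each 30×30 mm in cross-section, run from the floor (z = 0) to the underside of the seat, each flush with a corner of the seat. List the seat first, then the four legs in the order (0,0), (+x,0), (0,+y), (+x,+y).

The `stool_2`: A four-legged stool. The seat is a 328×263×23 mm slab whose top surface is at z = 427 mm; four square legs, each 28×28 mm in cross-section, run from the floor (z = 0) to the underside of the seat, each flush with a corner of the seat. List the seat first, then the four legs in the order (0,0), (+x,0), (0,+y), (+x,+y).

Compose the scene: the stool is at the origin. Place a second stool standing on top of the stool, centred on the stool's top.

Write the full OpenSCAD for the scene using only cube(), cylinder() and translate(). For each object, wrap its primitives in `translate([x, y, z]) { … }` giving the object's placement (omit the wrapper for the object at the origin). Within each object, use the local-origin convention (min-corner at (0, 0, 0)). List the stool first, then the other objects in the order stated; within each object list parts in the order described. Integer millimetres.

translate([0, 0, 355]) cube([358, 351, 26]);
cube([30, 30, 355]);
translate([328, 0, 0]) cube([30, 30, 355]);
translate([0, 321, 0]) cube([30, 30, 355]);
translate([328, 321, 0]) cube([30, 30, 355]);
translate([15, 44, 381]) {
  translate([0, 0, 404]) cube([328, 263, 23]);
  cube([28, 28, 404]);
  translate([300, 0, 0]) cube([28, 28, 404]);
  translate([0, 235, 0]) cube([28, 28, 404]);
  translate([300, 235, 0]) cube([28, 28, 404]);
}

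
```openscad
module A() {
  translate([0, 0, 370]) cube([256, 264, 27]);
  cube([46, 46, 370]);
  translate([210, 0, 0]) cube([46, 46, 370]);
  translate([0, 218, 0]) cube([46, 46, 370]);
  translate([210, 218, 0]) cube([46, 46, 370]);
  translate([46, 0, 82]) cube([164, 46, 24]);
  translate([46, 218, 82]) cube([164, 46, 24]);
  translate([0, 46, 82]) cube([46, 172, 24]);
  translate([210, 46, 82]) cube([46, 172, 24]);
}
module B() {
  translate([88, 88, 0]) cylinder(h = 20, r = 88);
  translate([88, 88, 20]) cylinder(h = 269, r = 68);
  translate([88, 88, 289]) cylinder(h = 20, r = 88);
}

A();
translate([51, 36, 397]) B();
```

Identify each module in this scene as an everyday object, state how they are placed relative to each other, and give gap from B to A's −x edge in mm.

A is a stool. B is a spool. The spool is on top of the stool. The gap from the spool to the stool's −x edge is 51 mm.

The spool's min-x is at 51; the stool's min-x is 0; gap = 51 mm.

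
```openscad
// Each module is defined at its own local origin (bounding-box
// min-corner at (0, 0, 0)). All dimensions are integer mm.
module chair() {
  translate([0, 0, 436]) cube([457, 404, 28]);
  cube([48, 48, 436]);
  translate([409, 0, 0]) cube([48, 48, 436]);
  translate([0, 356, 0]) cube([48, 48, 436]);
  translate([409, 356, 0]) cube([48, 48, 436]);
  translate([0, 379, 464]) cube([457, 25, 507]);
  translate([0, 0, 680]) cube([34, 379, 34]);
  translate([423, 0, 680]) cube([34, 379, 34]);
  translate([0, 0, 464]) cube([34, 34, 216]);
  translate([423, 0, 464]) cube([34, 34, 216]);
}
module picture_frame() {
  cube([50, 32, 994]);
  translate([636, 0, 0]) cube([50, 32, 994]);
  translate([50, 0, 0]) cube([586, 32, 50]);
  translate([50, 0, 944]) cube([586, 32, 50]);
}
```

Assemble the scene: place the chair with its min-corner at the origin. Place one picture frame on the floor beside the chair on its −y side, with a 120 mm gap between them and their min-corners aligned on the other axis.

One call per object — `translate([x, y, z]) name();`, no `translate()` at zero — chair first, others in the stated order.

chair();
translate([0, -152, 0]) picture_frame();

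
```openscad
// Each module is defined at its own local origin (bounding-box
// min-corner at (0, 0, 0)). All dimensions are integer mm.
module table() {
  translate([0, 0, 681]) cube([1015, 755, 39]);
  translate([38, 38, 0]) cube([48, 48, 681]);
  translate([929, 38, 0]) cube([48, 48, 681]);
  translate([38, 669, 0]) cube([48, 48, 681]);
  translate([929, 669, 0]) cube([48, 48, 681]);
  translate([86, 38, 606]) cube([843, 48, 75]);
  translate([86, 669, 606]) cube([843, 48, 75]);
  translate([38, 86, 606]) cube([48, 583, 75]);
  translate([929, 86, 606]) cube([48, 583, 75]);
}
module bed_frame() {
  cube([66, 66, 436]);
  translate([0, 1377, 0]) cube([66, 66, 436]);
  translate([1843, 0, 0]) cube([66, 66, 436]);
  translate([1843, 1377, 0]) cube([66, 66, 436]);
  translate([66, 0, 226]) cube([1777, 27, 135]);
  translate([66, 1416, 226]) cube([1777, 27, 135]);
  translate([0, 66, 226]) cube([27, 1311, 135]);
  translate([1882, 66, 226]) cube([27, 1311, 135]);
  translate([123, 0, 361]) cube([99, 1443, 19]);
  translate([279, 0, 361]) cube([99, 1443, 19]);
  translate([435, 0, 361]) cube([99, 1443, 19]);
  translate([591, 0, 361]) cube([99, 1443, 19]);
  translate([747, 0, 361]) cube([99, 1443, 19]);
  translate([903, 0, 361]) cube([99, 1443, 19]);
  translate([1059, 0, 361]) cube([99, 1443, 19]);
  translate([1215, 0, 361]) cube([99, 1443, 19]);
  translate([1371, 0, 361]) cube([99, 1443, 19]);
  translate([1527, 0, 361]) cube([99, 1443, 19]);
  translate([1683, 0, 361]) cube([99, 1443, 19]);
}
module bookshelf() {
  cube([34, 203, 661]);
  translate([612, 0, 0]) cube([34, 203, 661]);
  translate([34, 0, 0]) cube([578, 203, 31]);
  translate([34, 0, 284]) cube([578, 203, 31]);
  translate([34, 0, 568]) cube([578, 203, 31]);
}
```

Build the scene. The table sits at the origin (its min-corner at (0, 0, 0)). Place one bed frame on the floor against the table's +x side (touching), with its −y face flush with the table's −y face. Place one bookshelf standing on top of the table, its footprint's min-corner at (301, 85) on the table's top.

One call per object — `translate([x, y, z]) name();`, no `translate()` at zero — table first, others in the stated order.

table();
translate([1015, 0, 0]) bed_frame();
translate([301, 85, 720]) bookshelf();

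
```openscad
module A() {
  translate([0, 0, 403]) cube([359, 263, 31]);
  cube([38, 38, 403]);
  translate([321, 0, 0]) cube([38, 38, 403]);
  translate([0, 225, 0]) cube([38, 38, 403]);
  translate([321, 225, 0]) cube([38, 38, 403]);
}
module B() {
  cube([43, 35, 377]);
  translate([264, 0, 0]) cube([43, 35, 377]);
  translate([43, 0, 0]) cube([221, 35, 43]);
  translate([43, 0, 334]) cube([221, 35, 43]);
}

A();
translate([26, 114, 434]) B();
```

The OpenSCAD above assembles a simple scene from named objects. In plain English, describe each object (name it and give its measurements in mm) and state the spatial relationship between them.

A is a simple wooden stool: a rectangular seat 359 mm (x) by 263 mm (y), 31 mm thick, top face at z = 434 mm, on four square legs, each 38×38 mm in cross-section. The legs rest on z = 0, each flush with a corner of the seat.

B is a picture frame with a 221×291 mm rectangular opening (x by z) and a uniform 43 mm border on every side. Frame depth is 35 mm along y. It is built from two vertical stiles running the full outside height and two horizontal rails spanning the gap between the stiles.

The picture frame is on top of the stool, centred.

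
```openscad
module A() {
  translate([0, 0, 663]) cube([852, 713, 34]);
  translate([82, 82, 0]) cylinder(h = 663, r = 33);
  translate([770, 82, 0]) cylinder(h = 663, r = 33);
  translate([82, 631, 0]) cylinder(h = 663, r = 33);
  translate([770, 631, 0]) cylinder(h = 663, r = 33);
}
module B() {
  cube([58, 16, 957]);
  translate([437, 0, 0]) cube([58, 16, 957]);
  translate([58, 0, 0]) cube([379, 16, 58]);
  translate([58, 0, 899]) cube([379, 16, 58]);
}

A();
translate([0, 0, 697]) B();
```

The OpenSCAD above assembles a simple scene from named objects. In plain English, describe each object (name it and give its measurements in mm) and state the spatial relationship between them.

A is a rectangular dining table. The top is 852×713×34 mm with its upper surface at z = 697 mm. It stands on four round legs of 66 mm diameter, each leg's bounding box inset 49 mm from the nearest pair of top edges, running from the floor to the underside of the top.

B is a rectangular picture frame lying in the x–z plane (depth along y). The opening is 379 mm wide (x) by 841 mm tall (z), surrounded by a border 58 mm wide on all four sides. The frame is 16 mm deep and is made of two full-height vertical stiles with two horizontal rails fitted between them.

The picture frame is on top of the table.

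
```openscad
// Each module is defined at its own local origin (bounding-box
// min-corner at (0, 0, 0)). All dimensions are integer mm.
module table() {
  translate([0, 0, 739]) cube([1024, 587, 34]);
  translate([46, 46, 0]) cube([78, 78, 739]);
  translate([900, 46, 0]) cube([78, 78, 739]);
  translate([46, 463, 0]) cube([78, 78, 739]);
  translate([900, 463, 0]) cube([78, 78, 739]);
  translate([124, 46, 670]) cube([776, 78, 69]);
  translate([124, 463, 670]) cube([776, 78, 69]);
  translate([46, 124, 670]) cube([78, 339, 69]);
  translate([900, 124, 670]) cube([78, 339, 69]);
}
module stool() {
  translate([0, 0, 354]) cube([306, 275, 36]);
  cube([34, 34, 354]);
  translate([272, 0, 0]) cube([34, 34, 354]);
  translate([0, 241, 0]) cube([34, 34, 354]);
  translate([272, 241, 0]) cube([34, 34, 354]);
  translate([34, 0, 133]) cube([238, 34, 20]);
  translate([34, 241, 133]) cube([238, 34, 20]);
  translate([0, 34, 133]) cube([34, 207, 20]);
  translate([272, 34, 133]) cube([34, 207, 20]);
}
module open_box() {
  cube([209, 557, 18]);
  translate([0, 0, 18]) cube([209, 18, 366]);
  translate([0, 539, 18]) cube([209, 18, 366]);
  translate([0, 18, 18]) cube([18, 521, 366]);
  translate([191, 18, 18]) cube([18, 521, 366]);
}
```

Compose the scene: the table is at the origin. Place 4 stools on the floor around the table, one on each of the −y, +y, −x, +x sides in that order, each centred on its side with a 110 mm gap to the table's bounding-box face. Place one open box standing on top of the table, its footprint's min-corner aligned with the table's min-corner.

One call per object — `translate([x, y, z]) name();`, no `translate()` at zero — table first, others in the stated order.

table();
translate([359, -385, 0]) stool();
translate([359, 697, 0]) stool();
translate([-416, 156, 0]) stool();
translate([1134, 156, 0]) stool();
translate([0, 0, 773]) open_box();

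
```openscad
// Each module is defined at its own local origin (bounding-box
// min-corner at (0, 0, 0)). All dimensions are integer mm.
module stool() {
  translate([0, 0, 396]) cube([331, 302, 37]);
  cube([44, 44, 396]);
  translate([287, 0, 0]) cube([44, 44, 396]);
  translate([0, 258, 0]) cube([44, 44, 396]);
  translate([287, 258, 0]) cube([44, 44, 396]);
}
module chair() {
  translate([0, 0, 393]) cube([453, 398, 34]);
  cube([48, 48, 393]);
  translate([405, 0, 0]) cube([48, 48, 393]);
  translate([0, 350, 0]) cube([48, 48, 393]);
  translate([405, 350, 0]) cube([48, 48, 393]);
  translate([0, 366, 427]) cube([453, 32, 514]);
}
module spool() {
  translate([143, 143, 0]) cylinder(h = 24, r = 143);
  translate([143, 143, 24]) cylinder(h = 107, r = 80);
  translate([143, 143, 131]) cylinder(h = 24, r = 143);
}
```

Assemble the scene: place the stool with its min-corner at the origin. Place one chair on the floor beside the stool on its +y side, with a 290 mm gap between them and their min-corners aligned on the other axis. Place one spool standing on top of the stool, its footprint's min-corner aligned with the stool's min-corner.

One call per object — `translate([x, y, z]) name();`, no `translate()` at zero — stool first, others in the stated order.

stool();
translate([0, 592, 0]) chair();
translate([0, 0, 433]) spool();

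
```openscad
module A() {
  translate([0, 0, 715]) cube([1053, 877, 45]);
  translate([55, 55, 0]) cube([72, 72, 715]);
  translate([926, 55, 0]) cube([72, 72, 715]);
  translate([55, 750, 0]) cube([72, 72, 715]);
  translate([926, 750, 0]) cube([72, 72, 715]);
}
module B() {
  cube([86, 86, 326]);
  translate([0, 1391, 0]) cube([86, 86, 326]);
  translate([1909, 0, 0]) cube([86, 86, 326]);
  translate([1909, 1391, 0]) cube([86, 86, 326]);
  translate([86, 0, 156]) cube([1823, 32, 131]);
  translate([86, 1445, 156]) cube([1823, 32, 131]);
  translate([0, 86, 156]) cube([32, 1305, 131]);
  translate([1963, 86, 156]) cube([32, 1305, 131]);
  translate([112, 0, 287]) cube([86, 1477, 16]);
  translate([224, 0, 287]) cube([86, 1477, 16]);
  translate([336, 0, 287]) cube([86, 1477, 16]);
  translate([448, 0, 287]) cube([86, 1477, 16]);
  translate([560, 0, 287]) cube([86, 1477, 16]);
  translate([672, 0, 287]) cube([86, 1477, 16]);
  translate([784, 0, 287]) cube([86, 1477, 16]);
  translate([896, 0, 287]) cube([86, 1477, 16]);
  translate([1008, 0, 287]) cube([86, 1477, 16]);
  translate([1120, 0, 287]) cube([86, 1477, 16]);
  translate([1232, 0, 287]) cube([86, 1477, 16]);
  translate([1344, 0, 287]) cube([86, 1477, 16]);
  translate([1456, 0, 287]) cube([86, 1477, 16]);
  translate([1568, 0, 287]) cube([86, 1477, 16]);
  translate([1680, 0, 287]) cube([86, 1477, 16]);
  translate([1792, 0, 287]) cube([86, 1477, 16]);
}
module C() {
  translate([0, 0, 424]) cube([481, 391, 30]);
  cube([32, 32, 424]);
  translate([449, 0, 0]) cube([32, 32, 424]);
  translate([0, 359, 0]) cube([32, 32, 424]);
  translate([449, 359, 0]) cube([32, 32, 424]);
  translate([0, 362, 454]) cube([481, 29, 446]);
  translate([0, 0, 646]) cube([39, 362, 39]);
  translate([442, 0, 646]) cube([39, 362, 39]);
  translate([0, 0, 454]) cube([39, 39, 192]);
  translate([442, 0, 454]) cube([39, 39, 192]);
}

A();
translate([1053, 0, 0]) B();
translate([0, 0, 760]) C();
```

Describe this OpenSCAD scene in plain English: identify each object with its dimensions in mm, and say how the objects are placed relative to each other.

A is a table: top 1053 mm (x) × 877 mm (y), 45 mm thick, upper face at z = 760 mm, on four 72×72 mm square legs, each inset 55 mm from the nearest pair of top edges, running from z = 0 to the bottom of the top.

B is a bed frame 1995 mm long (x) by 1477 mm wide (y). Four 86×86 mm corner posts, 326 mm tall, at the corners of the footprint. Four rails of 32 mm thickness and 131 mm height run between adjacent posts with their undersides at z = 156 mm, their outer faces flush with the outside of the frame (the two x-running rails run between the posts' inner faces; the two y-running rails run between the posts' inner faces). 16 slats, each 86 mm wide (x) and 16 mm thick, lie across the top of the two x-running rails, running the full 1477 mm width of the frame in y; the slats are evenly spaced along x between the inner faces of the end posts with equal gaps (rounded down to the nearest mm) at the −x end and between each pair — any rounding remainder accumulates at the +x end.

C is a chair. The seat is a 481×391×30 mm slab with its top at z = 454 mm, on four 32×32 mm corner legs (flush with the seat edges, standing on z = 0). A flat backrest 29 mm thick, 446 mm tall, spans the full seat width and rises from the seat top along its +y edge, rear face flush with the rear of the seat. Two armrests of 39×39 mm section run along each side from the seat's front edge to the front of the backrest, top faces 231 mm above the seat top and outer faces flush with the seat's x-edges; a 39×39 mm post under the front of each armrest stands on the seat at the front corner.

The bed frame is against the table's +x side, with their −y faces flush. The chair is on top of the table.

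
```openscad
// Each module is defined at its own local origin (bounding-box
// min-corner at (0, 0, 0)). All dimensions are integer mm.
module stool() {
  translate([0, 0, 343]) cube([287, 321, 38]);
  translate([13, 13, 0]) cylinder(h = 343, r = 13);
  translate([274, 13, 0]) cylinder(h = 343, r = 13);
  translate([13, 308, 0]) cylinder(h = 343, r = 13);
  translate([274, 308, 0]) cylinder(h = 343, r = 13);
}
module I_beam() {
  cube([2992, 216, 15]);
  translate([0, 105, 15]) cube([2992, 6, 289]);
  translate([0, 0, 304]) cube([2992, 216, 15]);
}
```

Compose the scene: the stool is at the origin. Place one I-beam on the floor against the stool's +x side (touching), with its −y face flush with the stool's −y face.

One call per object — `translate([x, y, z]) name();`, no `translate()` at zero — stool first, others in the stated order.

stool();
translate([287, 0, 0]) I_beam();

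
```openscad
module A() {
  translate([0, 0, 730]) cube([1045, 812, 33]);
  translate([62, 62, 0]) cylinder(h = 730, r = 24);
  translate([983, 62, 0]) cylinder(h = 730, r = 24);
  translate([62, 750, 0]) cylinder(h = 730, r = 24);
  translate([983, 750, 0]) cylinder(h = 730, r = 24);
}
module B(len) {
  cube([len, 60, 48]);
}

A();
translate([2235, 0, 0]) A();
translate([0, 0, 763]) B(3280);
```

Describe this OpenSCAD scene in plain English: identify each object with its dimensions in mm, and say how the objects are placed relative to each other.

A is a rectangular dining table. The top is 1045×812×33 mm with its upper surface at z = 763 mm. It stands on four round legs of 48 mm diameter, each leg's bounding box inset 38 mm from the nearest pair of top edges, running from the floor to the underside of the top.

B is a rectangular beam 3280 mm long (x), 60 mm deep (y), 48 mm thick (z).

The beam spans the tops of two tables placed 1190 mm apart, resting at z = 763 mm.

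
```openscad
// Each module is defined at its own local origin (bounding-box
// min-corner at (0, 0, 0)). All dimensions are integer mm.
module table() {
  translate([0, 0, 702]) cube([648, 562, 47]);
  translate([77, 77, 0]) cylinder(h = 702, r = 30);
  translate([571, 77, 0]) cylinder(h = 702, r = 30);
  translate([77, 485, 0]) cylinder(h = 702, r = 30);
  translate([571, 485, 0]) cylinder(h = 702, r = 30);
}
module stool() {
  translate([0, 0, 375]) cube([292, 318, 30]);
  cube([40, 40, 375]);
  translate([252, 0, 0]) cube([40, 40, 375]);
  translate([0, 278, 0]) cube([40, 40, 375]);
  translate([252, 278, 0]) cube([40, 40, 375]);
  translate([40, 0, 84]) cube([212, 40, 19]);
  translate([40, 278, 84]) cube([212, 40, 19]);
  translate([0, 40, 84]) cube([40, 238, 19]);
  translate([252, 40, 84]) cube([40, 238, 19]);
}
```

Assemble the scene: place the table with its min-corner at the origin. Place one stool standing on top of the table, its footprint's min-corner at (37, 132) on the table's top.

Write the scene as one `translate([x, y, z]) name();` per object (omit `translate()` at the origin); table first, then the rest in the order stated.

table();
translate([37, 132, 749]) stool();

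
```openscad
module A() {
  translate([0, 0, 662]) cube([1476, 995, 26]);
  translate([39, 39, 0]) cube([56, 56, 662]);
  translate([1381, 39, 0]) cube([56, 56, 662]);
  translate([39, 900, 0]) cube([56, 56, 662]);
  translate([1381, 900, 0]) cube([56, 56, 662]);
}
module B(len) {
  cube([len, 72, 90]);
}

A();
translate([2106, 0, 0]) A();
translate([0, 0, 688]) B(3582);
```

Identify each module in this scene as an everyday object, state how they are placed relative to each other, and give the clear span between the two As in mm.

A is a table. B is a beam. A beam spans the tops of two tables. The clear span between the two tables is 630 mm.

Second table starts at x = 2106; first ends at x = 1476; clear span = 2106 − 1476 = 630 mm.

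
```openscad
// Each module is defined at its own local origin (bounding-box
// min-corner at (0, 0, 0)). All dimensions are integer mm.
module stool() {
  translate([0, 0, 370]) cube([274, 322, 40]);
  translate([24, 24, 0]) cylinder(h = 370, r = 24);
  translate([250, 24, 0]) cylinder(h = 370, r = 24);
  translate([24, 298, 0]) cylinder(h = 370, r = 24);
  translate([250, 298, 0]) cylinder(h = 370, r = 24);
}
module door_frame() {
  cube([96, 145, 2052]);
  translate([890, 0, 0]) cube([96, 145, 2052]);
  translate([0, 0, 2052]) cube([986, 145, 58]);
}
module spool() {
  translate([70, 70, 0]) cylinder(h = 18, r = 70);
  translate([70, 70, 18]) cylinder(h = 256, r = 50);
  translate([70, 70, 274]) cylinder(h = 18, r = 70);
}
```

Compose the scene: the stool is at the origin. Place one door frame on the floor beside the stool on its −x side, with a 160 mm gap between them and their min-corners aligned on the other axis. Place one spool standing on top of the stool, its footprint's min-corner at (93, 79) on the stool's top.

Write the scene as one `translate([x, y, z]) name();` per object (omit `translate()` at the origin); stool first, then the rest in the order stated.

stool();
translate([-1146, 0, 0]) door_frame();
translate([93, 79, 410]) spool();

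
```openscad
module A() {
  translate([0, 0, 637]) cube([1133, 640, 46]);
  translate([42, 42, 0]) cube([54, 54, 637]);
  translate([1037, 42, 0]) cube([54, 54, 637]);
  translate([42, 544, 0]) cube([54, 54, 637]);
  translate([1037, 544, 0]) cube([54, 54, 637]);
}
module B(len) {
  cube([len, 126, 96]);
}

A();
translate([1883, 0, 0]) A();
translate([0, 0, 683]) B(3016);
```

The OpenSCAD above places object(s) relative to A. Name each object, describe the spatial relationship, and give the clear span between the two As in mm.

Second table starts at x = 1883; first ends at x = 1133; clear span = 1883 − 1133 = 750 mm.

A is a table. B is a beam. A beam spans the tops of two tables. The clear span between the two tables is 750 mm.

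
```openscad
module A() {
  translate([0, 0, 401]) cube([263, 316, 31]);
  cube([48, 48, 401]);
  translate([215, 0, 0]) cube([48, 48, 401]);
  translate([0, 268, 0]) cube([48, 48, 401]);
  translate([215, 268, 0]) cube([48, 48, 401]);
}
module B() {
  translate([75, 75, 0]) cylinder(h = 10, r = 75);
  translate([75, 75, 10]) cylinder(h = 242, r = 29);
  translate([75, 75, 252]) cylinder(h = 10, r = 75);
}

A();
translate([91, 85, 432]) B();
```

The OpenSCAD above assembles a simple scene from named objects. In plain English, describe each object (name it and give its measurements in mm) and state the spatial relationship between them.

A is a four-legged stool. The seat is a 263×316×31 mm slab whose top surface is at z = 432 mm; four square legs, each 48×48 mm in cross-section, run from the floor (z = 0) to the underside of the seat, each flush with a corner of the seat.

B is a spool: two coaxial disc flanges of radius 75 mm and thickness 10 mm, joined by a core cylinder of radius 29 mm and height 242 mm. The lower flange rests on z = 0 and the three cylinders share a vertical axis.

The spool is on top of the stool.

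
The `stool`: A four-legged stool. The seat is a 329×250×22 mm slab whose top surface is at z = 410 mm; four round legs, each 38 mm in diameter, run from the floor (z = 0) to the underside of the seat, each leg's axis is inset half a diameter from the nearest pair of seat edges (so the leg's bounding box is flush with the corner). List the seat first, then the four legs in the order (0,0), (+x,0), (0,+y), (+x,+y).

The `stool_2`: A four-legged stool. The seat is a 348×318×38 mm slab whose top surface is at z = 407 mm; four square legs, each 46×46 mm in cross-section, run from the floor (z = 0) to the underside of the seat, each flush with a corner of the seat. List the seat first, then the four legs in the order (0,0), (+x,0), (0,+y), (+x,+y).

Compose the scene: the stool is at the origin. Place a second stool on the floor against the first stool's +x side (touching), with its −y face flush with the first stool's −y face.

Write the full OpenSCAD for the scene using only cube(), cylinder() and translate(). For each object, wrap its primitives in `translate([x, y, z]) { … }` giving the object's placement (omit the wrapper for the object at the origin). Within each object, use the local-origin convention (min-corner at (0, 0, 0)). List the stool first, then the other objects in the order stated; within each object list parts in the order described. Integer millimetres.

translate([0, 0, 388]) cube([329, 250, 22]);
translate([19, 19, 0]) cylinder(h = 388, r = 19);
translate([310, 19, 0]) cylinder(h = 388, r = 19);
translate([19, 231, 0]) cylinder(h = 388, r = 19);
translate([310, 231, 0]) cylinder(h = 388, r = 19);
translate([329, 0, 0]) {
  translate([0, 0, 369]) cube([348, 318, 38]);
  cube([46, 46, 369]);
  translate([302, 0, 0]) cube([46, 46, 369]);
  translate([0, 272, 0]) cube([46, 46, 369]);
  translate([302, 272, 0]) cube([46, 46, 369]);
}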